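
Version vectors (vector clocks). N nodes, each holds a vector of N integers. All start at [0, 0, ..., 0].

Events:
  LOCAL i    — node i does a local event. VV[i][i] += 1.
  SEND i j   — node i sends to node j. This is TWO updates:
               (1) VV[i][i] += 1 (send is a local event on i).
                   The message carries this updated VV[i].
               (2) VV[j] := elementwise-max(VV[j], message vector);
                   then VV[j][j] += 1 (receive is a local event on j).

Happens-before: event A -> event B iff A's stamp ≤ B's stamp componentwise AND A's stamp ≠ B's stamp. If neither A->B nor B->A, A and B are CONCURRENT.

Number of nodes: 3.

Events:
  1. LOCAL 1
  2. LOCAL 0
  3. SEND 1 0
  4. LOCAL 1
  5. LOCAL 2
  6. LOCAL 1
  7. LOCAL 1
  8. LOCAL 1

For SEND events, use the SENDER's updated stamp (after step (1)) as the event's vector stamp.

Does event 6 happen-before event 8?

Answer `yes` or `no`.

Answer: yes

Derivation:
Initial: VV[0]=[0, 0, 0]
Initial: VV[1]=[0, 0, 0]
Initial: VV[2]=[0, 0, 0]
Event 1: LOCAL 1: VV[1][1]++ -> VV[1]=[0, 1, 0]
Event 2: LOCAL 0: VV[0][0]++ -> VV[0]=[1, 0, 0]
Event 3: SEND 1->0: VV[1][1]++ -> VV[1]=[0, 2, 0], msg_vec=[0, 2, 0]; VV[0]=max(VV[0],msg_vec) then VV[0][0]++ -> VV[0]=[2, 2, 0]
Event 4: LOCAL 1: VV[1][1]++ -> VV[1]=[0, 3, 0]
Event 5: LOCAL 2: VV[2][2]++ -> VV[2]=[0, 0, 1]
Event 6: LOCAL 1: VV[1][1]++ -> VV[1]=[0, 4, 0]
Event 7: LOCAL 1: VV[1][1]++ -> VV[1]=[0, 5, 0]
Event 8: LOCAL 1: VV[1][1]++ -> VV[1]=[0, 6, 0]
Event 6 stamp: [0, 4, 0]
Event 8 stamp: [0, 6, 0]
[0, 4, 0] <= [0, 6, 0]? True. Equal? False. Happens-before: True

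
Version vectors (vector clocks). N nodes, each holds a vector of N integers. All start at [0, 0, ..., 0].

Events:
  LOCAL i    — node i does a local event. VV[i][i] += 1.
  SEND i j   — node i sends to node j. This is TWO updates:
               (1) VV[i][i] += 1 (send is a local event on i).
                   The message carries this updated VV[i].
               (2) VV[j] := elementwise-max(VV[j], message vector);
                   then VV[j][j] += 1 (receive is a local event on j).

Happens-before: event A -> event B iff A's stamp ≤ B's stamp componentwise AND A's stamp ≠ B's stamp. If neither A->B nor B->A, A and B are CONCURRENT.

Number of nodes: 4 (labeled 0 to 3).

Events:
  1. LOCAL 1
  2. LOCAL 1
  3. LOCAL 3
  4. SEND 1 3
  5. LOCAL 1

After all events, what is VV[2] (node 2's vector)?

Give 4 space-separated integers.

Initial: VV[0]=[0, 0, 0, 0]
Initial: VV[1]=[0, 0, 0, 0]
Initial: VV[2]=[0, 0, 0, 0]
Initial: VV[3]=[0, 0, 0, 0]
Event 1: LOCAL 1: VV[1][1]++ -> VV[1]=[0, 1, 0, 0]
Event 2: LOCAL 1: VV[1][1]++ -> VV[1]=[0, 2, 0, 0]
Event 3: LOCAL 3: VV[3][3]++ -> VV[3]=[0, 0, 0, 1]
Event 4: SEND 1->3: VV[1][1]++ -> VV[1]=[0, 3, 0, 0], msg_vec=[0, 3, 0, 0]; VV[3]=max(VV[3],msg_vec) then VV[3][3]++ -> VV[3]=[0, 3, 0, 2]
Event 5: LOCAL 1: VV[1][1]++ -> VV[1]=[0, 4, 0, 0]
Final vectors: VV[0]=[0, 0, 0, 0]; VV[1]=[0, 4, 0, 0]; VV[2]=[0, 0, 0, 0]; VV[3]=[0, 3, 0, 2]

Answer: 0 0 0 0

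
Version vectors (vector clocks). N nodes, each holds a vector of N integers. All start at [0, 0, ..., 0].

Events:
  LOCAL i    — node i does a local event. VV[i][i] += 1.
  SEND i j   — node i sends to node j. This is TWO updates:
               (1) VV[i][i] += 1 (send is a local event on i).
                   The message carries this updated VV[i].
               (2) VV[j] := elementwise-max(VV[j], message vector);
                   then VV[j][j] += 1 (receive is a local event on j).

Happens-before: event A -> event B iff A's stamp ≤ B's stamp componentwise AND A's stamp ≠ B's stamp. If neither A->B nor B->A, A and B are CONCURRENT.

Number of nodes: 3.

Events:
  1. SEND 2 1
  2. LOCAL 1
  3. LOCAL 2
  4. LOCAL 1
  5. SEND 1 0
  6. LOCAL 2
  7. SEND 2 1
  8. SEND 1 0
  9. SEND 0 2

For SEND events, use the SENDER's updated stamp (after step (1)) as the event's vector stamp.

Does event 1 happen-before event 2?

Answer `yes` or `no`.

Answer: yes

Derivation:
Initial: VV[0]=[0, 0, 0]
Initial: VV[1]=[0, 0, 0]
Initial: VV[2]=[0, 0, 0]
Event 1: SEND 2->1: VV[2][2]++ -> VV[2]=[0, 0, 1], msg_vec=[0, 0, 1]; VV[1]=max(VV[1],msg_vec) then VV[1][1]++ -> VV[1]=[0, 1, 1]
Event 2: LOCAL 1: VV[1][1]++ -> VV[1]=[0, 2, 1]
Event 3: LOCAL 2: VV[2][2]++ -> VV[2]=[0, 0, 2]
Event 4: LOCAL 1: VV[1][1]++ -> VV[1]=[0, 3, 1]
Event 5: SEND 1->0: VV[1][1]++ -> VV[1]=[0, 4, 1], msg_vec=[0, 4, 1]; VV[0]=max(VV[0],msg_vec) then VV[0][0]++ -> VV[0]=[1, 4, 1]
Event 6: LOCAL 2: VV[2][2]++ -> VV[2]=[0, 0, 3]
Event 7: SEND 2->1: VV[2][2]++ -> VV[2]=[0, 0, 4], msg_vec=[0, 0, 4]; VV[1]=max(VV[1],msg_vec) then VV[1][1]++ -> VV[1]=[0, 5, 4]
Event 8: SEND 1->0: VV[1][1]++ -> VV[1]=[0, 6, 4], msg_vec=[0, 6, 4]; VV[0]=max(VV[0],msg_vec) then VV[0][0]++ -> VV[0]=[2, 6, 4]
Event 9: SEND 0->2: VV[0][0]++ -> VV[0]=[3, 6, 4], msg_vec=[3, 6, 4]; VV[2]=max(VV[2],msg_vec) then VV[2][2]++ -> VV[2]=[3, 6, 5]
Event 1 stamp: [0, 0, 1]
Event 2 stamp: [0, 2, 1]
[0, 0, 1] <= [0, 2, 1]? True. Equal? False. Happens-before: True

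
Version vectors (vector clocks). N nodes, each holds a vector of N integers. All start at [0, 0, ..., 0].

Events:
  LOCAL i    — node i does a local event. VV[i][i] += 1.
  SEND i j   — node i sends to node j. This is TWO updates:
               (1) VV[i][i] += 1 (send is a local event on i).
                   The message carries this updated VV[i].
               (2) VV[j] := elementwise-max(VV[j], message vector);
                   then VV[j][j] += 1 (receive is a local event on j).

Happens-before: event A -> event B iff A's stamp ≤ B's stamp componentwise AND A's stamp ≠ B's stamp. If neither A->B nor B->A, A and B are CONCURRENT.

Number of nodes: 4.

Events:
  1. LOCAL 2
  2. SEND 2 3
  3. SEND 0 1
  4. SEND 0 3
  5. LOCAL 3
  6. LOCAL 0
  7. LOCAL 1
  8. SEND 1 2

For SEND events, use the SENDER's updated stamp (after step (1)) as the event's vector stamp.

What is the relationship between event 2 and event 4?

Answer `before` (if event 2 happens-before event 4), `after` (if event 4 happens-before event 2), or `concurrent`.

Initial: VV[0]=[0, 0, 0, 0]
Initial: VV[1]=[0, 0, 0, 0]
Initial: VV[2]=[0, 0, 0, 0]
Initial: VV[3]=[0, 0, 0, 0]
Event 1: LOCAL 2: VV[2][2]++ -> VV[2]=[0, 0, 1, 0]
Event 2: SEND 2->3: VV[2][2]++ -> VV[2]=[0, 0, 2, 0], msg_vec=[0, 0, 2, 0]; VV[3]=max(VV[3],msg_vec) then VV[3][3]++ -> VV[3]=[0, 0, 2, 1]
Event 3: SEND 0->1: VV[0][0]++ -> VV[0]=[1, 0, 0, 0], msg_vec=[1, 0, 0, 0]; VV[1]=max(VV[1],msg_vec) then VV[1][1]++ -> VV[1]=[1, 1, 0, 0]
Event 4: SEND 0->3: VV[0][0]++ -> VV[0]=[2, 0, 0, 0], msg_vec=[2, 0, 0, 0]; VV[3]=max(VV[3],msg_vec) then VV[3][3]++ -> VV[3]=[2, 0, 2, 2]
Event 5: LOCAL 3: VV[3][3]++ -> VV[3]=[2, 0, 2, 3]
Event 6: LOCAL 0: VV[0][0]++ -> VV[0]=[3, 0, 0, 0]
Event 7: LOCAL 1: VV[1][1]++ -> VV[1]=[1, 2, 0, 0]
Event 8: SEND 1->2: VV[1][1]++ -> VV[1]=[1, 3, 0, 0], msg_vec=[1, 3, 0, 0]; VV[2]=max(VV[2],msg_vec) then VV[2][2]++ -> VV[2]=[1, 3, 3, 0]
Event 2 stamp: [0, 0, 2, 0]
Event 4 stamp: [2, 0, 0, 0]
[0, 0, 2, 0] <= [2, 0, 0, 0]? False
[2, 0, 0, 0] <= [0, 0, 2, 0]? False
Relation: concurrent

Answer: concurrent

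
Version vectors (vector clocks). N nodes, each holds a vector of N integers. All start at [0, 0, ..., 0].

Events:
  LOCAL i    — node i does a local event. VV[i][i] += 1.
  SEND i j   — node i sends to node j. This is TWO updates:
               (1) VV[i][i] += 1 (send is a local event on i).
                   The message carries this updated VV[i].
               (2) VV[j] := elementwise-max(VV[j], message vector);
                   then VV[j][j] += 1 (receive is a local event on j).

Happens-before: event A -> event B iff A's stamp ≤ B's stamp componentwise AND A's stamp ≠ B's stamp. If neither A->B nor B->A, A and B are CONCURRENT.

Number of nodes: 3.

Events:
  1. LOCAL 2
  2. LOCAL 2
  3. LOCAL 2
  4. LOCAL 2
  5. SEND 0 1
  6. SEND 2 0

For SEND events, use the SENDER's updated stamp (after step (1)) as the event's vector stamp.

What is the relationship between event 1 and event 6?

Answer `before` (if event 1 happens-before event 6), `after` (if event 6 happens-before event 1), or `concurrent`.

Answer: before

Derivation:
Initial: VV[0]=[0, 0, 0]
Initial: VV[1]=[0, 0, 0]
Initial: VV[2]=[0, 0, 0]
Event 1: LOCAL 2: VV[2][2]++ -> VV[2]=[0, 0, 1]
Event 2: LOCAL 2: VV[2][2]++ -> VV[2]=[0, 0, 2]
Event 3: LOCAL 2: VV[2][2]++ -> VV[2]=[0, 0, 3]
Event 4: LOCAL 2: VV[2][2]++ -> VV[2]=[0, 0, 4]
Event 5: SEND 0->1: VV[0][0]++ -> VV[0]=[1, 0, 0], msg_vec=[1, 0, 0]; VV[1]=max(VV[1],msg_vec) then VV[1][1]++ -> VV[1]=[1, 1, 0]
Event 6: SEND 2->0: VV[2][2]++ -> VV[2]=[0, 0, 5], msg_vec=[0, 0, 5]; VV[0]=max(VV[0],msg_vec) then VV[0][0]++ -> VV[0]=[2, 0, 5]
Event 1 stamp: [0, 0, 1]
Event 6 stamp: [0, 0, 5]
[0, 0, 1] <= [0, 0, 5]? True
[0, 0, 5] <= [0, 0, 1]? False
Relation: before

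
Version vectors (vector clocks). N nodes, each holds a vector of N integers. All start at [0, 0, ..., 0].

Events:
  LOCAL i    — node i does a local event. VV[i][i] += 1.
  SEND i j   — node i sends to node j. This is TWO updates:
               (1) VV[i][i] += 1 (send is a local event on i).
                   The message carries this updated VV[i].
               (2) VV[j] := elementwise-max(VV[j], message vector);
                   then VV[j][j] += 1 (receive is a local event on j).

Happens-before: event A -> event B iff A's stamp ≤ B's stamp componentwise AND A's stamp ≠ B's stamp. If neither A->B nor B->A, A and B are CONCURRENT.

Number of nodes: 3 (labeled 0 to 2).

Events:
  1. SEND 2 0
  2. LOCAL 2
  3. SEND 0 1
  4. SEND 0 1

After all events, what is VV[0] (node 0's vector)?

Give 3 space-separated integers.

Initial: VV[0]=[0, 0, 0]
Initial: VV[1]=[0, 0, 0]
Initial: VV[2]=[0, 0, 0]
Event 1: SEND 2->0: VV[2][2]++ -> VV[2]=[0, 0, 1], msg_vec=[0, 0, 1]; VV[0]=max(VV[0],msg_vec) then VV[0][0]++ -> VV[0]=[1, 0, 1]
Event 2: LOCAL 2: VV[2][2]++ -> VV[2]=[0, 0, 2]
Event 3: SEND 0->1: VV[0][0]++ -> VV[0]=[2, 0, 1], msg_vec=[2, 0, 1]; VV[1]=max(VV[1],msg_vec) then VV[1][1]++ -> VV[1]=[2, 1, 1]
Event 4: SEND 0->1: VV[0][0]++ -> VV[0]=[3, 0, 1], msg_vec=[3, 0, 1]; VV[1]=max(VV[1],msg_vec) then VV[1][1]++ -> VV[1]=[3, 2, 1]
Final vectors: VV[0]=[3, 0, 1]; VV[1]=[3, 2, 1]; VV[2]=[0, 0, 2]

Answer: 3 0 1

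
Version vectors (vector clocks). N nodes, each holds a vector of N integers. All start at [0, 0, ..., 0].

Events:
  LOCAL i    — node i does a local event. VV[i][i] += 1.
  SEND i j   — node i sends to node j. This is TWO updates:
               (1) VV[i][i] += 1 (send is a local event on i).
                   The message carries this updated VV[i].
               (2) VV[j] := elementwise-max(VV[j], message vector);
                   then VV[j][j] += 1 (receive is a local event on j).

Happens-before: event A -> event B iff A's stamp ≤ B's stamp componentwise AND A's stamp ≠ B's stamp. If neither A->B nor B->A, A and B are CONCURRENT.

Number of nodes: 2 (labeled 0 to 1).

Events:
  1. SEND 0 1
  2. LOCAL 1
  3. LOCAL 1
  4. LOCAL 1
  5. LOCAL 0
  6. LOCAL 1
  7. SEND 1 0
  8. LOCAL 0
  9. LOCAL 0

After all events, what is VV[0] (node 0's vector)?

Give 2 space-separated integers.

Answer: 5 6

Derivation:
Initial: VV[0]=[0, 0]
Initial: VV[1]=[0, 0]
Event 1: SEND 0->1: VV[0][0]++ -> VV[0]=[1, 0], msg_vec=[1, 0]; VV[1]=max(VV[1],msg_vec) then VV[1][1]++ -> VV[1]=[1, 1]
Event 2: LOCAL 1: VV[1][1]++ -> VV[1]=[1, 2]
Event 3: LOCAL 1: VV[1][1]++ -> VV[1]=[1, 3]
Event 4: LOCAL 1: VV[1][1]++ -> VV[1]=[1, 4]
Event 5: LOCAL 0: VV[0][0]++ -> VV[0]=[2, 0]
Event 6: LOCAL 1: VV[1][1]++ -> VV[1]=[1, 5]
Event 7: SEND 1->0: VV[1][1]++ -> VV[1]=[1, 6], msg_vec=[1, 6]; VV[0]=max(VV[0],msg_vec) then VV[0][0]++ -> VV[0]=[3, 6]
Event 8: LOCAL 0: VV[0][0]++ -> VV[0]=[4, 6]
Event 9: LOCAL 0: VV[0][0]++ -> VV[0]=[5, 6]
Final vectors: VV[0]=[5, 6]; VV[1]=[1, 6]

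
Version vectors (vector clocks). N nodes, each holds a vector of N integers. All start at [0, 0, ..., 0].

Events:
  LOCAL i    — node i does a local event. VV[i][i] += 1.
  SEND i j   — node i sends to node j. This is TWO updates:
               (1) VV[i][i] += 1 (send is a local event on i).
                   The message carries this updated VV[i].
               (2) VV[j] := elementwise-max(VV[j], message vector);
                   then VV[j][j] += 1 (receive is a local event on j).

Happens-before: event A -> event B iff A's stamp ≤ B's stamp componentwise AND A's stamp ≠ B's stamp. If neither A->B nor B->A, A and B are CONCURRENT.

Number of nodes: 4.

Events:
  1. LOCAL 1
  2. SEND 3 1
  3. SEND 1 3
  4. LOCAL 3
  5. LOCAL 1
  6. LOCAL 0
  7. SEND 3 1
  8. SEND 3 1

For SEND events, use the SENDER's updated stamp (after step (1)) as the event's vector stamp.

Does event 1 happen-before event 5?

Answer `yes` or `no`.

Initial: VV[0]=[0, 0, 0, 0]
Initial: VV[1]=[0, 0, 0, 0]
Initial: VV[2]=[0, 0, 0, 0]
Initial: VV[3]=[0, 0, 0, 0]
Event 1: LOCAL 1: VV[1][1]++ -> VV[1]=[0, 1, 0, 0]
Event 2: SEND 3->1: VV[3][3]++ -> VV[3]=[0, 0, 0, 1], msg_vec=[0, 0, 0, 1]; VV[1]=max(VV[1],msg_vec) then VV[1][1]++ -> VV[1]=[0, 2, 0, 1]
Event 3: SEND 1->3: VV[1][1]++ -> VV[1]=[0, 3, 0, 1], msg_vec=[0, 3, 0, 1]; VV[3]=max(VV[3],msg_vec) then VV[3][3]++ -> VV[3]=[0, 3, 0, 2]
Event 4: LOCAL 3: VV[3][3]++ -> VV[3]=[0, 3, 0, 3]
Event 5: LOCAL 1: VV[1][1]++ -> VV[1]=[0, 4, 0, 1]
Event 6: LOCAL 0: VV[0][0]++ -> VV[0]=[1, 0, 0, 0]
Event 7: SEND 3->1: VV[3][3]++ -> VV[3]=[0, 3, 0, 4], msg_vec=[0, 3, 0, 4]; VV[1]=max(VV[1],msg_vec) then VV[1][1]++ -> VV[1]=[0, 5, 0, 4]
Event 8: SEND 3->1: VV[3][3]++ -> VV[3]=[0, 3, 0, 5], msg_vec=[0, 3, 0, 5]; VV[1]=max(VV[1],msg_vec) then VV[1][1]++ -> VV[1]=[0, 6, 0, 5]
Event 1 stamp: [0, 1, 0, 0]
Event 5 stamp: [0, 4, 0, 1]
[0, 1, 0, 0] <= [0, 4, 0, 1]? True. Equal? False. Happens-before: True

Answer: yes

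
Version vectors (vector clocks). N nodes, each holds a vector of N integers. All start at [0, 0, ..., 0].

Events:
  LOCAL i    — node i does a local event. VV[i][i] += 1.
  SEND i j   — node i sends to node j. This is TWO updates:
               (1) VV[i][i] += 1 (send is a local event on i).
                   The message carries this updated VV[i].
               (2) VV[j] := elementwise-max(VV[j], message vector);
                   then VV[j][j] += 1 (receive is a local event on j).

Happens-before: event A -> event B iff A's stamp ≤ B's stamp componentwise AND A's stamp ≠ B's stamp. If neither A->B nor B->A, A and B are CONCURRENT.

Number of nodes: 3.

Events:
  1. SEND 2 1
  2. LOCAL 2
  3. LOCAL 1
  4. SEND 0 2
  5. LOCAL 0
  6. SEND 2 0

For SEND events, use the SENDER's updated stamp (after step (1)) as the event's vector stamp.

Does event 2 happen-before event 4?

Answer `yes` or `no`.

Answer: no

Derivation:
Initial: VV[0]=[0, 0, 0]
Initial: VV[1]=[0, 0, 0]
Initial: VV[2]=[0, 0, 0]
Event 1: SEND 2->1: VV[2][2]++ -> VV[2]=[0, 0, 1], msg_vec=[0, 0, 1]; VV[1]=max(VV[1],msg_vec) then VV[1][1]++ -> VV[1]=[0, 1, 1]
Event 2: LOCAL 2: VV[2][2]++ -> VV[2]=[0, 0, 2]
Event 3: LOCAL 1: VV[1][1]++ -> VV[1]=[0, 2, 1]
Event 4: SEND 0->2: VV[0][0]++ -> VV[0]=[1, 0, 0], msg_vec=[1, 0, 0]; VV[2]=max(VV[2],msg_vec) then VV[2][2]++ -> VV[2]=[1, 0, 3]
Event 5: LOCAL 0: VV[0][0]++ -> VV[0]=[2, 0, 0]
Event 6: SEND 2->0: VV[2][2]++ -> VV[2]=[1, 0, 4], msg_vec=[1, 0, 4]; VV[0]=max(VV[0],msg_vec) then VV[0][0]++ -> VV[0]=[3, 0, 4]
Event 2 stamp: [0, 0, 2]
Event 4 stamp: [1, 0, 0]
[0, 0, 2] <= [1, 0, 0]? False. Equal? False. Happens-before: False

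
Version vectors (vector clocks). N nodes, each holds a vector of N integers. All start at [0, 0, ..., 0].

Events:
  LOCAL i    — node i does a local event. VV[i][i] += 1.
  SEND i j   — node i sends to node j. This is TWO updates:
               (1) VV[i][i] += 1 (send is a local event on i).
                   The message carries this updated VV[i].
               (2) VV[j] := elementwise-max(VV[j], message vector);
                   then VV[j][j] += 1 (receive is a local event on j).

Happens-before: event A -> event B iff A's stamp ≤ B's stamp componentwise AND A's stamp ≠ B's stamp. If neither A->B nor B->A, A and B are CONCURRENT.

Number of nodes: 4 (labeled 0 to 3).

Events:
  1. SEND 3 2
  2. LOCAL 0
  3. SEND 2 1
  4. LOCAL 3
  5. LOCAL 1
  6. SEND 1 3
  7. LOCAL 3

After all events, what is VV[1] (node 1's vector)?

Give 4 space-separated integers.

Answer: 0 3 2 1

Derivation:
Initial: VV[0]=[0, 0, 0, 0]
Initial: VV[1]=[0, 0, 0, 0]
Initial: VV[2]=[0, 0, 0, 0]
Initial: VV[3]=[0, 0, 0, 0]
Event 1: SEND 3->2: VV[3][3]++ -> VV[3]=[0, 0, 0, 1], msg_vec=[0, 0, 0, 1]; VV[2]=max(VV[2],msg_vec) then VV[2][2]++ -> VV[2]=[0, 0, 1, 1]
Event 2: LOCAL 0: VV[0][0]++ -> VV[0]=[1, 0, 0, 0]
Event 3: SEND 2->1: VV[2][2]++ -> VV[2]=[0, 0, 2, 1], msg_vec=[0, 0, 2, 1]; VV[1]=max(VV[1],msg_vec) then VV[1][1]++ -> VV[1]=[0, 1, 2, 1]
Event 4: LOCAL 3: VV[3][3]++ -> VV[3]=[0, 0, 0, 2]
Event 5: LOCAL 1: VV[1][1]++ -> VV[1]=[0, 2, 2, 1]
Event 6: SEND 1->3: VV[1][1]++ -> VV[1]=[0, 3, 2, 1], msg_vec=[0, 3, 2, 1]; VV[3]=max(VV[3],msg_vec) then VV[3][3]++ -> VV[3]=[0, 3, 2, 3]
Event 7: LOCAL 3: VV[3][3]++ -> VV[3]=[0, 3, 2, 4]
Final vectors: VV[0]=[1, 0, 0, 0]; VV[1]=[0, 3, 2, 1]; VV[2]=[0, 0, 2, 1]; VV[3]=[0, 3, 2, 4]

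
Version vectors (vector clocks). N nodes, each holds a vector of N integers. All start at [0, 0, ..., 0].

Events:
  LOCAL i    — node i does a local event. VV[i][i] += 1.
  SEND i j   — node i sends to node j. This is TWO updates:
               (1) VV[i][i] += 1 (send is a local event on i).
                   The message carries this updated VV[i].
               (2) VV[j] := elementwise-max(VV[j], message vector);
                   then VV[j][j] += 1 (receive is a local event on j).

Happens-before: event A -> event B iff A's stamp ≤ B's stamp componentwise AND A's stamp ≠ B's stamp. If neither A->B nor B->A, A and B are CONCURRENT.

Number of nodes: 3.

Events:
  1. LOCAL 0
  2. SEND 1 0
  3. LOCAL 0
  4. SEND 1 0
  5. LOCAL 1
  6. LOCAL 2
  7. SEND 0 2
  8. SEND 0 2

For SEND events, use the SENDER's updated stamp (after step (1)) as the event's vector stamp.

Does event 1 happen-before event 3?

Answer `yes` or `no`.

Initial: VV[0]=[0, 0, 0]
Initial: VV[1]=[0, 0, 0]
Initial: VV[2]=[0, 0, 0]
Event 1: LOCAL 0: VV[0][0]++ -> VV[0]=[1, 0, 0]
Event 2: SEND 1->0: VV[1][1]++ -> VV[1]=[0, 1, 0], msg_vec=[0, 1, 0]; VV[0]=max(VV[0],msg_vec) then VV[0][0]++ -> VV[0]=[2, 1, 0]
Event 3: LOCAL 0: VV[0][0]++ -> VV[0]=[3, 1, 0]
Event 4: SEND 1->0: VV[1][1]++ -> VV[1]=[0, 2, 0], msg_vec=[0, 2, 0]; VV[0]=max(VV[0],msg_vec) then VV[0][0]++ -> VV[0]=[4, 2, 0]
Event 5: LOCAL 1: VV[1][1]++ -> VV[1]=[0, 3, 0]
Event 6: LOCAL 2: VV[2][2]++ -> VV[2]=[0, 0, 1]
Event 7: SEND 0->2: VV[0][0]++ -> VV[0]=[5, 2, 0], msg_vec=[5, 2, 0]; VV[2]=max(VV[2],msg_vec) then VV[2][2]++ -> VV[2]=[5, 2, 2]
Event 8: SEND 0->2: VV[0][0]++ -> VV[0]=[6, 2, 0], msg_vec=[6, 2, 0]; VV[2]=max(VV[2],msg_vec) then VV[2][2]++ -> VV[2]=[6, 2, 3]
Event 1 stamp: [1, 0, 0]
Event 3 stamp: [3, 1, 0]
[1, 0, 0] <= [3, 1, 0]? True. Equal? False. Happens-before: True

Answer: yes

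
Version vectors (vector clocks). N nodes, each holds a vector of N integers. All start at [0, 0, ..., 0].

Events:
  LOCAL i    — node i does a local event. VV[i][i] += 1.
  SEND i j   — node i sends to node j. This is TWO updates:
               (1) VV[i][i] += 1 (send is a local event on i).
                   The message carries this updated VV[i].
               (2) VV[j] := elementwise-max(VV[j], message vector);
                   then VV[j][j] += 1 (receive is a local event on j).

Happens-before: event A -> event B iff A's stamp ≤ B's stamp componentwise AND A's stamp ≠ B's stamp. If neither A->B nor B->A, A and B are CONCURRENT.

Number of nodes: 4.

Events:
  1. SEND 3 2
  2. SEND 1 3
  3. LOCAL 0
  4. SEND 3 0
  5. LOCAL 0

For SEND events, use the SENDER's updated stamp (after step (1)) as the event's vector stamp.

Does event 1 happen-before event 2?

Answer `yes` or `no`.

Initial: VV[0]=[0, 0, 0, 0]
Initial: VV[1]=[0, 0, 0, 0]
Initial: VV[2]=[0, 0, 0, 0]
Initial: VV[3]=[0, 0, 0, 0]
Event 1: SEND 3->2: VV[3][3]++ -> VV[3]=[0, 0, 0, 1], msg_vec=[0, 0, 0, 1]; VV[2]=max(VV[2],msg_vec) then VV[2][2]++ -> VV[2]=[0, 0, 1, 1]
Event 2: SEND 1->3: VV[1][1]++ -> VV[1]=[0, 1, 0, 0], msg_vec=[0, 1, 0, 0]; VV[3]=max(VV[3],msg_vec) then VV[3][3]++ -> VV[3]=[0, 1, 0, 2]
Event 3: LOCAL 0: VV[0][0]++ -> VV[0]=[1, 0, 0, 0]
Event 4: SEND 3->0: VV[3][3]++ -> VV[3]=[0, 1, 0, 3], msg_vec=[0, 1, 0, 3]; VV[0]=max(VV[0],msg_vec) then VV[0][0]++ -> VV[0]=[2, 1, 0, 3]
Event 5: LOCAL 0: VV[0][0]++ -> VV[0]=[3, 1, 0, 3]
Event 1 stamp: [0, 0, 0, 1]
Event 2 stamp: [0, 1, 0, 0]
[0, 0, 0, 1] <= [0, 1, 0, 0]? False. Equal? False. Happens-before: False

Answer: no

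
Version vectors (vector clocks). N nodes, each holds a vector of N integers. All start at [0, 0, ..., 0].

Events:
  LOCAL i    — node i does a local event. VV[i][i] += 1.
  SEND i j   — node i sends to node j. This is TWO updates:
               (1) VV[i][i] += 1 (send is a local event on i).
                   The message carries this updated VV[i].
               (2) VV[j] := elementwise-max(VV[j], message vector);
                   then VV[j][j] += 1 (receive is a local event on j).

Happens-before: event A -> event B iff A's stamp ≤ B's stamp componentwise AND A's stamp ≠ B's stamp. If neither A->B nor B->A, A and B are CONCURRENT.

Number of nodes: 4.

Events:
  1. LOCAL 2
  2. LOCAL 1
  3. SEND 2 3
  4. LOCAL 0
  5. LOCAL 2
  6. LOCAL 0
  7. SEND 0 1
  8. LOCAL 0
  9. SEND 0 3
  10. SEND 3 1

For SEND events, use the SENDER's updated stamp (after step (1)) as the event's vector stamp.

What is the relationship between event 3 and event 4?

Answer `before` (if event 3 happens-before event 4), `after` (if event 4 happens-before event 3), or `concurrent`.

Initial: VV[0]=[0, 0, 0, 0]
Initial: VV[1]=[0, 0, 0, 0]
Initial: VV[2]=[0, 0, 0, 0]
Initial: VV[3]=[0, 0, 0, 0]
Event 1: LOCAL 2: VV[2][2]++ -> VV[2]=[0, 0, 1, 0]
Event 2: LOCAL 1: VV[1][1]++ -> VV[1]=[0, 1, 0, 0]
Event 3: SEND 2->3: VV[2][2]++ -> VV[2]=[0, 0, 2, 0], msg_vec=[0, 0, 2, 0]; VV[3]=max(VV[3],msg_vec) then VV[3][3]++ -> VV[3]=[0, 0, 2, 1]
Event 4: LOCAL 0: VV[0][0]++ -> VV[0]=[1, 0, 0, 0]
Event 5: LOCAL 2: VV[2][2]++ -> VV[2]=[0, 0, 3, 0]
Event 6: LOCAL 0: VV[0][0]++ -> VV[0]=[2, 0, 0, 0]
Event 7: SEND 0->1: VV[0][0]++ -> VV[0]=[3, 0, 0, 0], msg_vec=[3, 0, 0, 0]; VV[1]=max(VV[1],msg_vec) then VV[1][1]++ -> VV[1]=[3, 2, 0, 0]
Event 8: LOCAL 0: VV[0][0]++ -> VV[0]=[4, 0, 0, 0]
Event 9: SEND 0->3: VV[0][0]++ -> VV[0]=[5, 0, 0, 0], msg_vec=[5, 0, 0, 0]; VV[3]=max(VV[3],msg_vec) then VV[3][3]++ -> VV[3]=[5, 0, 2, 2]
Event 10: SEND 3->1: VV[3][3]++ -> VV[3]=[5, 0, 2, 3], msg_vec=[5, 0, 2, 3]; VV[1]=max(VV[1],msg_vec) then VV[1][1]++ -> VV[1]=[5, 3, 2, 3]
Event 3 stamp: [0, 0, 2, 0]
Event 4 stamp: [1, 0, 0, 0]
[0, 0, 2, 0] <= [1, 0, 0, 0]? False
[1, 0, 0, 0] <= [0, 0, 2, 0]? False
Relation: concurrent

Answer: concurrent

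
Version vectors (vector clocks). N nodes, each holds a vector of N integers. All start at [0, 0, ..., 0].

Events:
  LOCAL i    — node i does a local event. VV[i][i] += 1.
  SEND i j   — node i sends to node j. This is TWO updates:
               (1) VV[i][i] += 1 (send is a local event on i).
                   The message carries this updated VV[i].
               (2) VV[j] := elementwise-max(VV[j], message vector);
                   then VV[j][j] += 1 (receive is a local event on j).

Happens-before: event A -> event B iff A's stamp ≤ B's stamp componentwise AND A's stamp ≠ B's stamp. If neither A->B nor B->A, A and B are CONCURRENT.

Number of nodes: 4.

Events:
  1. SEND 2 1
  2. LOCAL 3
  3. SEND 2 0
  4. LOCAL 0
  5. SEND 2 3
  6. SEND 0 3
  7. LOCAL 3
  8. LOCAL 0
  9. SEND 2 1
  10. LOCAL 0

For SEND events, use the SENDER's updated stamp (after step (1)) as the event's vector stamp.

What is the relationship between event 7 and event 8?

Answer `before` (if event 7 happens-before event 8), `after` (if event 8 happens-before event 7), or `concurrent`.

Initial: VV[0]=[0, 0, 0, 0]
Initial: VV[1]=[0, 0, 0, 0]
Initial: VV[2]=[0, 0, 0, 0]
Initial: VV[3]=[0, 0, 0, 0]
Event 1: SEND 2->1: VV[2][2]++ -> VV[2]=[0, 0, 1, 0], msg_vec=[0, 0, 1, 0]; VV[1]=max(VV[1],msg_vec) then VV[1][1]++ -> VV[1]=[0, 1, 1, 0]
Event 2: LOCAL 3: VV[3][3]++ -> VV[3]=[0, 0, 0, 1]
Event 3: SEND 2->0: VV[2][2]++ -> VV[2]=[0, 0, 2, 0], msg_vec=[0, 0, 2, 0]; VV[0]=max(VV[0],msg_vec) then VV[0][0]++ -> VV[0]=[1, 0, 2, 0]
Event 4: LOCAL 0: VV[0][0]++ -> VV[0]=[2, 0, 2, 0]
Event 5: SEND 2->3: VV[2][2]++ -> VV[2]=[0, 0, 3, 0], msg_vec=[0, 0, 3, 0]; VV[3]=max(VV[3],msg_vec) then VV[3][3]++ -> VV[3]=[0, 0, 3, 2]
Event 6: SEND 0->3: VV[0][0]++ -> VV[0]=[3, 0, 2, 0], msg_vec=[3, 0, 2, 0]; VV[3]=max(VV[3],msg_vec) then VV[3][3]++ -> VV[3]=[3, 0, 3, 3]
Event 7: LOCAL 3: VV[3][3]++ -> VV[3]=[3, 0, 3, 4]
Event 8: LOCAL 0: VV[0][0]++ -> VV[0]=[4, 0, 2, 0]
Event 9: SEND 2->1: VV[2][2]++ -> VV[2]=[0, 0, 4, 0], msg_vec=[0, 0, 4, 0]; VV[1]=max(VV[1],msg_vec) then VV[1][1]++ -> VV[1]=[0, 2, 4, 0]
Event 10: LOCAL 0: VV[0][0]++ -> VV[0]=[5, 0, 2, 0]
Event 7 stamp: [3, 0, 3, 4]
Event 8 stamp: [4, 0, 2, 0]
[3, 0, 3, 4] <= [4, 0, 2, 0]? False
[4, 0, 2, 0] <= [3, 0, 3, 4]? False
Relation: concurrent

Answer: concurrent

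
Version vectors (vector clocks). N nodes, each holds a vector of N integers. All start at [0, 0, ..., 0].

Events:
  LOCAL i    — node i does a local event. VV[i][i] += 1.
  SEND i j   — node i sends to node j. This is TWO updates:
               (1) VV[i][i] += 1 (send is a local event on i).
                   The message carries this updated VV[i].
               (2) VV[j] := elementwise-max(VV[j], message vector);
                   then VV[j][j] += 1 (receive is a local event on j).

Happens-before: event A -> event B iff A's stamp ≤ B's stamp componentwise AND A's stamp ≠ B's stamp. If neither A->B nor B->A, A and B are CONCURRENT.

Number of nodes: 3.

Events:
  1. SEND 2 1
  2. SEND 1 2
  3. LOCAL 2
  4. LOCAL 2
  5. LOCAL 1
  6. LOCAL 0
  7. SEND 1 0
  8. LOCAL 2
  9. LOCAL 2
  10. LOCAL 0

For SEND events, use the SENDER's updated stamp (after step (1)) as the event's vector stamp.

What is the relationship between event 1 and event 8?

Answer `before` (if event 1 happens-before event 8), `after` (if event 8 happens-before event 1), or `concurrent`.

Answer: before

Derivation:
Initial: VV[0]=[0, 0, 0]
Initial: VV[1]=[0, 0, 0]
Initial: VV[2]=[0, 0, 0]
Event 1: SEND 2->1: VV[2][2]++ -> VV[2]=[0, 0, 1], msg_vec=[0, 0, 1]; VV[1]=max(VV[1],msg_vec) then VV[1][1]++ -> VV[1]=[0, 1, 1]
Event 2: SEND 1->2: VV[1][1]++ -> VV[1]=[0, 2, 1], msg_vec=[0, 2, 1]; VV[2]=max(VV[2],msg_vec) then VV[2][2]++ -> VV[2]=[0, 2, 2]
Event 3: LOCAL 2: VV[2][2]++ -> VV[2]=[0, 2, 3]
Event 4: LOCAL 2: VV[2][2]++ -> VV[2]=[0, 2, 4]
Event 5: LOCAL 1: VV[1][1]++ -> VV[1]=[0, 3, 1]
Event 6: LOCAL 0: VV[0][0]++ -> VV[0]=[1, 0, 0]
Event 7: SEND 1->0: VV[1][1]++ -> VV[1]=[0, 4, 1], msg_vec=[0, 4, 1]; VV[0]=max(VV[0],msg_vec) then VV[0][0]++ -> VV[0]=[2, 4, 1]
Event 8: LOCAL 2: VV[2][2]++ -> VV[2]=[0, 2, 5]
Event 9: LOCAL 2: VV[2][2]++ -> VV[2]=[0, 2, 6]
Event 10: LOCAL 0: VV[0][0]++ -> VV[0]=[3, 4, 1]
Event 1 stamp: [0, 0, 1]
Event 8 stamp: [0, 2, 5]
[0, 0, 1] <= [0, 2, 5]? True
[0, 2, 5] <= [0, 0, 1]? False
Relation: before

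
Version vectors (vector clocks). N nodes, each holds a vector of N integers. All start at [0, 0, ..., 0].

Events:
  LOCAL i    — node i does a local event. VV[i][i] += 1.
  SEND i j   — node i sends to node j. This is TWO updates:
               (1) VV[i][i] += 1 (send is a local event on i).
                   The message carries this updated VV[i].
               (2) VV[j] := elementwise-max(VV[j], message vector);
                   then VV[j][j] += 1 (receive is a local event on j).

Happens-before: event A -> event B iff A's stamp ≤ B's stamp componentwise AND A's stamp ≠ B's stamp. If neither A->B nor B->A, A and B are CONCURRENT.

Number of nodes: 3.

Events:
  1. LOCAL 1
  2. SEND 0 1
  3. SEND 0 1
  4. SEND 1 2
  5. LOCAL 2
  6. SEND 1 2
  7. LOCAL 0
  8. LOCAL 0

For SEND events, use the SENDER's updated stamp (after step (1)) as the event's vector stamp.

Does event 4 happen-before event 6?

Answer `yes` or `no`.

Initial: VV[0]=[0, 0, 0]
Initial: VV[1]=[0, 0, 0]
Initial: VV[2]=[0, 0, 0]
Event 1: LOCAL 1: VV[1][1]++ -> VV[1]=[0, 1, 0]
Event 2: SEND 0->1: VV[0][0]++ -> VV[0]=[1, 0, 0], msg_vec=[1, 0, 0]; VV[1]=max(VV[1],msg_vec) then VV[1][1]++ -> VV[1]=[1, 2, 0]
Event 3: SEND 0->1: VV[0][0]++ -> VV[0]=[2, 0, 0], msg_vec=[2, 0, 0]; VV[1]=max(VV[1],msg_vec) then VV[1][1]++ -> VV[1]=[2, 3, 0]
Event 4: SEND 1->2: VV[1][1]++ -> VV[1]=[2, 4, 0], msg_vec=[2, 4, 0]; VV[2]=max(VV[2],msg_vec) then VV[2][2]++ -> VV[2]=[2, 4, 1]
Event 5: LOCAL 2: VV[2][2]++ -> VV[2]=[2, 4, 2]
Event 6: SEND 1->2: VV[1][1]++ -> VV[1]=[2, 5, 0], msg_vec=[2, 5, 0]; VV[2]=max(VV[2],msg_vec) then VV[2][2]++ -> VV[2]=[2, 5, 3]
Event 7: LOCAL 0: VV[0][0]++ -> VV[0]=[3, 0, 0]
Event 8: LOCAL 0: VV[0][0]++ -> VV[0]=[4, 0, 0]
Event 4 stamp: [2, 4, 0]
Event 6 stamp: [2, 5, 0]
[2, 4, 0] <= [2, 5, 0]? True. Equal? False. Happens-before: True

Answer: yes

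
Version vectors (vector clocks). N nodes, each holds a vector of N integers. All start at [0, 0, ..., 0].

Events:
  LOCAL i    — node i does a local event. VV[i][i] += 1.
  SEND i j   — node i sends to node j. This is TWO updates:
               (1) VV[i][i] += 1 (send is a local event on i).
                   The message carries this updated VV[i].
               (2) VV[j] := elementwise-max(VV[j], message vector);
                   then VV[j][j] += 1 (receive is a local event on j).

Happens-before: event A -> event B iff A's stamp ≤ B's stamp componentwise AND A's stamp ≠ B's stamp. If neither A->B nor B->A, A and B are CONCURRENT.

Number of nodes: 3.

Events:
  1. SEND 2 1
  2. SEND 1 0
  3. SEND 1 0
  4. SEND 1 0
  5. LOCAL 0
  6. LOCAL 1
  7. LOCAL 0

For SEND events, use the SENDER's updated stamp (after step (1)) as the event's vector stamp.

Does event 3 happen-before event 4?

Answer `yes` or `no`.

Initial: VV[0]=[0, 0, 0]
Initial: VV[1]=[0, 0, 0]
Initial: VV[2]=[0, 0, 0]
Event 1: SEND 2->1: VV[2][2]++ -> VV[2]=[0, 0, 1], msg_vec=[0, 0, 1]; VV[1]=max(VV[1],msg_vec) then VV[1][1]++ -> VV[1]=[0, 1, 1]
Event 2: SEND 1->0: VV[1][1]++ -> VV[1]=[0, 2, 1], msg_vec=[0, 2, 1]; VV[0]=max(VV[0],msg_vec) then VV[0][0]++ -> VV[0]=[1, 2, 1]
Event 3: SEND 1->0: VV[1][1]++ -> VV[1]=[0, 3, 1], msg_vec=[0, 3, 1]; VV[0]=max(VV[0],msg_vec) then VV[0][0]++ -> VV[0]=[2, 3, 1]
Event 4: SEND 1->0: VV[1][1]++ -> VV[1]=[0, 4, 1], msg_vec=[0, 4, 1]; VV[0]=max(VV[0],msg_vec) then VV[0][0]++ -> VV[0]=[3, 4, 1]
Event 5: LOCAL 0: VV[0][0]++ -> VV[0]=[4, 4, 1]
Event 6: LOCAL 1: VV[1][1]++ -> VV[1]=[0, 5, 1]
Event 7: LOCAL 0: VV[0][0]++ -> VV[0]=[5, 4, 1]
Event 3 stamp: [0, 3, 1]
Event 4 stamp: [0, 4, 1]
[0, 3, 1] <= [0, 4, 1]? True. Equal? False. Happens-before: True

Answer: yes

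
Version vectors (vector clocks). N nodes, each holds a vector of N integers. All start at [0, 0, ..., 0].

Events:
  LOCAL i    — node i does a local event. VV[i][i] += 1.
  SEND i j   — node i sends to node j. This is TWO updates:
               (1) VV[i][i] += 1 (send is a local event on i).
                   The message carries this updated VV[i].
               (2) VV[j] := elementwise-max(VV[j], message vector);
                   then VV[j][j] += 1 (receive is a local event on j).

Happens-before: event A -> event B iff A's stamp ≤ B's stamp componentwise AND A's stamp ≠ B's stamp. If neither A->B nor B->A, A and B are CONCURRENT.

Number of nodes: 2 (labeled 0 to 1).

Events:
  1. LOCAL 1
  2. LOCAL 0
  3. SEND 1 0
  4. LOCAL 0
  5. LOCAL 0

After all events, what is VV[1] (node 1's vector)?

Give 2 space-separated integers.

Answer: 0 2

Derivation:
Initial: VV[0]=[0, 0]
Initial: VV[1]=[0, 0]
Event 1: LOCAL 1: VV[1][1]++ -> VV[1]=[0, 1]
Event 2: LOCAL 0: VV[0][0]++ -> VV[0]=[1, 0]
Event 3: SEND 1->0: VV[1][1]++ -> VV[1]=[0, 2], msg_vec=[0, 2]; VV[0]=max(VV[0],msg_vec) then VV[0][0]++ -> VV[0]=[2, 2]
Event 4: LOCAL 0: VV[0][0]++ -> VV[0]=[3, 2]
Event 5: LOCAL 0: VV[0][0]++ -> VV[0]=[4, 2]
Final vectors: VV[0]=[4, 2]; VV[1]=[0, 2]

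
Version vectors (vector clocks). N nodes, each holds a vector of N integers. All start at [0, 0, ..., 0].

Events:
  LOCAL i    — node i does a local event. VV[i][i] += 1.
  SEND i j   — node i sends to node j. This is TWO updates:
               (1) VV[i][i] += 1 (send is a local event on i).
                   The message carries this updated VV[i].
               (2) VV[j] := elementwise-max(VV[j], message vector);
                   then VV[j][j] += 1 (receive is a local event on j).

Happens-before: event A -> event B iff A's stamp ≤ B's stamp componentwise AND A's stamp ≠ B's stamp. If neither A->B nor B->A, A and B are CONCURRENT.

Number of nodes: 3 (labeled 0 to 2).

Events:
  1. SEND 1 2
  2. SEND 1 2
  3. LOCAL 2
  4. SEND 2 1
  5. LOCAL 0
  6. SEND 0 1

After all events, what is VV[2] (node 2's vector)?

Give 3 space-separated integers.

Initial: VV[0]=[0, 0, 0]
Initial: VV[1]=[0, 0, 0]
Initial: VV[2]=[0, 0, 0]
Event 1: SEND 1->2: VV[1][1]++ -> VV[1]=[0, 1, 0], msg_vec=[0, 1, 0]; VV[2]=max(VV[2],msg_vec) then VV[2][2]++ -> VV[2]=[0, 1, 1]
Event 2: SEND 1->2: VV[1][1]++ -> VV[1]=[0, 2, 0], msg_vec=[0, 2, 0]; VV[2]=max(VV[2],msg_vec) then VV[2][2]++ -> VV[2]=[0, 2, 2]
Event 3: LOCAL 2: VV[2][2]++ -> VV[2]=[0, 2, 3]
Event 4: SEND 2->1: VV[2][2]++ -> VV[2]=[0, 2, 4], msg_vec=[0, 2, 4]; VV[1]=max(VV[1],msg_vec) then VV[1][1]++ -> VV[1]=[0, 3, 4]
Event 5: LOCAL 0: VV[0][0]++ -> VV[0]=[1, 0, 0]
Event 6: SEND 0->1: VV[0][0]++ -> VV[0]=[2, 0, 0], msg_vec=[2, 0, 0]; VV[1]=max(VV[1],msg_vec) then VV[1][1]++ -> VV[1]=[2, 4, 4]
Final vectors: VV[0]=[2, 0, 0]; VV[1]=[2, 4, 4]; VV[2]=[0, 2, 4]

Answer: 0 2 4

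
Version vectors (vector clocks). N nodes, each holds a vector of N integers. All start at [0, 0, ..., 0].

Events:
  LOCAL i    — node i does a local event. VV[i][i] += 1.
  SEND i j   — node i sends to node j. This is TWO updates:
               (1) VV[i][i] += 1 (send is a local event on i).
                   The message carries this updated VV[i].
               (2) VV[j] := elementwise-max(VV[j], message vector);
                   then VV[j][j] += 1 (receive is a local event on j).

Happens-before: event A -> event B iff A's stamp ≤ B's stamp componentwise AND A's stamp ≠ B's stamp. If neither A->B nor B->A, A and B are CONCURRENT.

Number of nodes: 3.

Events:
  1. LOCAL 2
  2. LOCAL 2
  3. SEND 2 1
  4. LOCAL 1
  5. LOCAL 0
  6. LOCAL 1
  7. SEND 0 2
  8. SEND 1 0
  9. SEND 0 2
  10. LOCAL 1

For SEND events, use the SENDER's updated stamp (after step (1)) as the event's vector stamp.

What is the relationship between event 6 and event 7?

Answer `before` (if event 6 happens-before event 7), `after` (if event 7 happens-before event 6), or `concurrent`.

Initial: VV[0]=[0, 0, 0]
Initial: VV[1]=[0, 0, 0]
Initial: VV[2]=[0, 0, 0]
Event 1: LOCAL 2: VV[2][2]++ -> VV[2]=[0, 0, 1]
Event 2: LOCAL 2: VV[2][2]++ -> VV[2]=[0, 0, 2]
Event 3: SEND 2->1: VV[2][2]++ -> VV[2]=[0, 0, 3], msg_vec=[0, 0, 3]; VV[1]=max(VV[1],msg_vec) then VV[1][1]++ -> VV[1]=[0, 1, 3]
Event 4: LOCAL 1: VV[1][1]++ -> VV[1]=[0, 2, 3]
Event 5: LOCAL 0: VV[0][0]++ -> VV[0]=[1, 0, 0]
Event 6: LOCAL 1: VV[1][1]++ -> VV[1]=[0, 3, 3]
Event 7: SEND 0->2: VV[0][0]++ -> VV[0]=[2, 0, 0], msg_vec=[2, 0, 0]; VV[2]=max(VV[2],msg_vec) then VV[2][2]++ -> VV[2]=[2, 0, 4]
Event 8: SEND 1->0: VV[1][1]++ -> VV[1]=[0, 4, 3], msg_vec=[0, 4, 3]; VV[0]=max(VV[0],msg_vec) then VV[0][0]++ -> VV[0]=[3, 4, 3]
Event 9: SEND 0->2: VV[0][0]++ -> VV[0]=[4, 4, 3], msg_vec=[4, 4, 3]; VV[2]=max(VV[2],msg_vec) then VV[2][2]++ -> VV[2]=[4, 4, 5]
Event 10: LOCAL 1: VV[1][1]++ -> VV[1]=[0, 5, 3]
Event 6 stamp: [0, 3, 3]
Event 7 stamp: [2, 0, 0]
[0, 3, 3] <= [2, 0, 0]? False
[2, 0, 0] <= [0, 3, 3]? False
Relation: concurrent

Answer: concurrent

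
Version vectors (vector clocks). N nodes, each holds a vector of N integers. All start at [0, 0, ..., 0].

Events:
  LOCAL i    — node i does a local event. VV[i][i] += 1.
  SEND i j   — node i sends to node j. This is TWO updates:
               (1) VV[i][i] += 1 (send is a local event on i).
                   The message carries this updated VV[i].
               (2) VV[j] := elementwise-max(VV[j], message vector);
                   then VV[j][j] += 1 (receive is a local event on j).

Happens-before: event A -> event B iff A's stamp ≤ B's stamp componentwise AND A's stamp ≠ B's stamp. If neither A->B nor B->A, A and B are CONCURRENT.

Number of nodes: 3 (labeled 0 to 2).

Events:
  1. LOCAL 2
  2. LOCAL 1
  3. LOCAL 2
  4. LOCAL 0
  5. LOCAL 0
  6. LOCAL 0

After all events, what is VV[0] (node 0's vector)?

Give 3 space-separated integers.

Answer: 3 0 0

Derivation:
Initial: VV[0]=[0, 0, 0]
Initial: VV[1]=[0, 0, 0]
Initial: VV[2]=[0, 0, 0]
Event 1: LOCAL 2: VV[2][2]++ -> VV[2]=[0, 0, 1]
Event 2: LOCAL 1: VV[1][1]++ -> VV[1]=[0, 1, 0]
Event 3: LOCAL 2: VV[2][2]++ -> VV[2]=[0, 0, 2]
Event 4: LOCAL 0: VV[0][0]++ -> VV[0]=[1, 0, 0]
Event 5: LOCAL 0: VV[0][0]++ -> VV[0]=[2, 0, 0]
Event 6: LOCAL 0: VV[0][0]++ -> VV[0]=[3, 0, 0]
Final vectors: VV[0]=[3, 0, 0]; VV[1]=[0, 1, 0]; VV[2]=[0, 0, 2]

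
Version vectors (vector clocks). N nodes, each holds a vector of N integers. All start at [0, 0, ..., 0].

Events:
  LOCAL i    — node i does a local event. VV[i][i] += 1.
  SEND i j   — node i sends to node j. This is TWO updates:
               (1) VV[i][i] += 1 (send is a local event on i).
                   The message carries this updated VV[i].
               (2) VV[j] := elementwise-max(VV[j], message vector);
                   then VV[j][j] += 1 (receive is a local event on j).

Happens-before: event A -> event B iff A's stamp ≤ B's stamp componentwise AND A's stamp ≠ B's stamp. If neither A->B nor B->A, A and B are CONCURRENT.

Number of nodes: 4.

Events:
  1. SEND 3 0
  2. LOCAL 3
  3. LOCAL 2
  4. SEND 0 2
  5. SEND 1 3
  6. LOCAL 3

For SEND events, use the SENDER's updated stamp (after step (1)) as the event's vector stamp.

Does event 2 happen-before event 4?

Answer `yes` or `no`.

Answer: no

Derivation:
Initial: VV[0]=[0, 0, 0, 0]
Initial: VV[1]=[0, 0, 0, 0]
Initial: VV[2]=[0, 0, 0, 0]
Initial: VV[3]=[0, 0, 0, 0]
Event 1: SEND 3->0: VV[3][3]++ -> VV[3]=[0, 0, 0, 1], msg_vec=[0, 0, 0, 1]; VV[0]=max(VV[0],msg_vec) then VV[0][0]++ -> VV[0]=[1, 0, 0, 1]
Event 2: LOCAL 3: VV[3][3]++ -> VV[3]=[0, 0, 0, 2]
Event 3: LOCAL 2: VV[2][2]++ -> VV[2]=[0, 0, 1, 0]
Event 4: SEND 0->2: VV[0][0]++ -> VV[0]=[2, 0, 0, 1], msg_vec=[2, 0, 0, 1]; VV[2]=max(VV[2],msg_vec) then VV[2][2]++ -> VV[2]=[2, 0, 2, 1]
Event 5: SEND 1->3: VV[1][1]++ -> VV[1]=[0, 1, 0, 0], msg_vec=[0, 1, 0, 0]; VV[3]=max(VV[3],msg_vec) then VV[3][3]++ -> VV[3]=[0, 1, 0, 3]
Event 6: LOCAL 3: VV[3][3]++ -> VV[3]=[0, 1, 0, 4]
Event 2 stamp: [0, 0, 0, 2]
Event 4 stamp: [2, 0, 0, 1]
[0, 0, 0, 2] <= [2, 0, 0, 1]? False. Equal? False. Happens-before: False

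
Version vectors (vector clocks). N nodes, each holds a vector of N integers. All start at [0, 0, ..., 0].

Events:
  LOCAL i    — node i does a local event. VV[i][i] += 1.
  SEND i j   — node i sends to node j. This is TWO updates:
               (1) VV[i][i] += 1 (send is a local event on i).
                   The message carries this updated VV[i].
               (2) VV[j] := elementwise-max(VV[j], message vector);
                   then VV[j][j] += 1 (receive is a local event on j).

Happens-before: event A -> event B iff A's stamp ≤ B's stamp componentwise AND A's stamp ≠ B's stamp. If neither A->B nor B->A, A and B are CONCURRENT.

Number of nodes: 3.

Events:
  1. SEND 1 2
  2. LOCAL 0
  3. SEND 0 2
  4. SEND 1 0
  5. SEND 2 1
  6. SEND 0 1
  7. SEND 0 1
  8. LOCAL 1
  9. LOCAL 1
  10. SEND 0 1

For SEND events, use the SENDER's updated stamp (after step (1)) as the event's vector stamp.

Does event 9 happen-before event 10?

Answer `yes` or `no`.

Initial: VV[0]=[0, 0, 0]
Initial: VV[1]=[0, 0, 0]
Initial: VV[2]=[0, 0, 0]
Event 1: SEND 1->2: VV[1][1]++ -> VV[1]=[0, 1, 0], msg_vec=[0, 1, 0]; VV[2]=max(VV[2],msg_vec) then VV[2][2]++ -> VV[2]=[0, 1, 1]
Event 2: LOCAL 0: VV[0][0]++ -> VV[0]=[1, 0, 0]
Event 3: SEND 0->2: VV[0][0]++ -> VV[0]=[2, 0, 0], msg_vec=[2, 0, 0]; VV[2]=max(VV[2],msg_vec) then VV[2][2]++ -> VV[2]=[2, 1, 2]
Event 4: SEND 1->0: VV[1][1]++ -> VV[1]=[0, 2, 0], msg_vec=[0, 2, 0]; VV[0]=max(VV[0],msg_vec) then VV[0][0]++ -> VV[0]=[3, 2, 0]
Event 5: SEND 2->1: VV[2][2]++ -> VV[2]=[2, 1, 3], msg_vec=[2, 1, 3]; VV[1]=max(VV[1],msg_vec) then VV[1][1]++ -> VV[1]=[2, 3, 3]
Event 6: SEND 0->1: VV[0][0]++ -> VV[0]=[4, 2, 0], msg_vec=[4, 2, 0]; VV[1]=max(VV[1],msg_vec) then VV[1][1]++ -> VV[1]=[4, 4, 3]
Event 7: SEND 0->1: VV[0][0]++ -> VV[0]=[5, 2, 0], msg_vec=[5, 2, 0]; VV[1]=max(VV[1],msg_vec) then VV[1][1]++ -> VV[1]=[5, 5, 3]
Event 8: LOCAL 1: VV[1][1]++ -> VV[1]=[5, 6, 3]
Event 9: LOCAL 1: VV[1][1]++ -> VV[1]=[5, 7, 3]
Event 10: SEND 0->1: VV[0][0]++ -> VV[0]=[6, 2, 0], msg_vec=[6, 2, 0]; VV[1]=max(VV[1],msg_vec) then VV[1][1]++ -> VV[1]=[6, 8, 3]
Event 9 stamp: [5, 7, 3]
Event 10 stamp: [6, 2, 0]
[5, 7, 3] <= [6, 2, 0]? False. Equal? False. Happens-before: False

Answer: no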